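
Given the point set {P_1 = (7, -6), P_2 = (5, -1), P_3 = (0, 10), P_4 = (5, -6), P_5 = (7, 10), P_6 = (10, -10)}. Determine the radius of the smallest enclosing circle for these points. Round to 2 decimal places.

The minimum enclosing circle of a finite set is fixed by two of the points (as a diameter) or three (as a circumcircle).
The farthest pair is P_3–P_6 with squared distance 500. The circle on this segment as diameter has centre (5, 0) and r² = 500/4 = 125.
Check P_1: distance² to centre = 40 ≤ 125, so it lies inside.
All remaining points lie in this disk, and no smaller disk contains both endpoints, so this is the minimum enclosing circle.
r = √125 ≈ 11.18.

11.18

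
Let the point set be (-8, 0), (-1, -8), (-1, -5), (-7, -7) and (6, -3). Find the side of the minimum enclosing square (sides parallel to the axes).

The bounding box has width 14 and height 8.
An axis-aligned square enclosing the set must have side ≥ max(width, height).
So the minimum side is max(14, 8) = 14.

14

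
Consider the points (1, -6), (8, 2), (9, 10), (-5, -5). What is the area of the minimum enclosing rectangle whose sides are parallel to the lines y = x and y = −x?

116

In coordinates u = x + y, v = x − y the rectangle is axis-aligned; the map (x,y)→(u,v) scales areas by 2.
u-values: -5, 10, 19, -10; range = 19 − (-10) = 29.
v-values: 7, 6, -1, 0; range = 7 − (-1) = 8.
Area = (29 × 8) / 2 = 116.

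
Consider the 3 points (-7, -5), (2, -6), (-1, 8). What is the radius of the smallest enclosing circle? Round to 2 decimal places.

7.55

Call the three points A, B, C in the order given.
Side lengths²: AB² = 82, AC² = 205, BC² = 205.
Since BC² = 205 < 205 + 82 = 287, the triangle is acute, so the smallest enclosing circle is the circumcircle.
Circumcentre = (-11/6, 0.5), r² = 1025/18.
r = √(1025/18) ≈ 7.55.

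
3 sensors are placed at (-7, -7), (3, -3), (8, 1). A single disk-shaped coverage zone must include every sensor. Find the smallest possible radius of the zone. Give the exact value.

Call the three points A, B, C in the order given.
Side lengths²: AB² = 116, AC² = 289, BC² = 41.
Since AC² = 289 ≥ 116 + 41 = 157, the angle opposite AC is not acute, so the smallest enclosing circle has AC as diameter.
Centre = midpoint of AC = (0.5, -3), r² = 289/4 = 72.25.
r = √(72.25) = 8.5.

8.5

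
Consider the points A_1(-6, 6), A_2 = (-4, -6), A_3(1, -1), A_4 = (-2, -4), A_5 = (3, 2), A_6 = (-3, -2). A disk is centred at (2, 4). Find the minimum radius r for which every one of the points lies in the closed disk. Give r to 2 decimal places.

11.66

The required radius is the distance from (2, 4) to the farthest point.
Squared distances: 68, 136, 26, 80, 5, 61.
Maximum is 136, attained at A_2.
r = √136 ≈ 11.66.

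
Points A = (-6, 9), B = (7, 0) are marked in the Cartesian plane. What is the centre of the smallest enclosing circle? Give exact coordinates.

(0.5, 4.5)

The smallest circle enclosing two points has them as diameter endpoints.
Centre = midpoint = (0.5, 4.5); r² = |AB|²/4 = 250/4 = 62.5.
Centre = (0.5, 4.5).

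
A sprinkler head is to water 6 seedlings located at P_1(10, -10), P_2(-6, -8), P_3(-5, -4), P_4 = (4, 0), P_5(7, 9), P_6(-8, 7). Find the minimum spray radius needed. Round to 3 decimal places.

A smallest enclosing disk is always determined by at most three of the input points on its boundary.
The farthest pair is P_1–P_6 with squared distance 613. The circle on this segment as diameter has centre (1, -1.5) and r² = 613/4 = 153.25.
Check P_2: distance² to centre = 91.25 ≤ 153.25, so it lies inside.
All remaining points lie in this disk, and no smaller disk contains both endpoints, so this is the minimum enclosing circle.
r = √(153.25) ≈ 12.379.

12.379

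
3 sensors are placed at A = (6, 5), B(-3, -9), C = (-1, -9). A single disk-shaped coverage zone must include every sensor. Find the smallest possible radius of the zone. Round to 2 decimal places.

8.32

Side lengths²: AB² = 277, AC² = 245, BC² = 4.
Since AB² = 277 ≥ 245 + 4 = 249, the angle opposite AB is not acute, so the smallest enclosing circle has AB as diameter.
Centre = midpoint of AB = (1.5, -2), r² = 277/4 = 69.25.
r = √(69.25) ≈ 8.32.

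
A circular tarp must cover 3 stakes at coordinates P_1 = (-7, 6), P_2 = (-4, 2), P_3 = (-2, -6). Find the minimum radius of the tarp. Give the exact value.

6.5

Side lengths²: P_1P_2² = 25, P_1P_3² = 169, P_2P_3² = 68.
Since P_1P_3² = 169 ≥ 68 + 25 = 93, the angle opposite P_1P_3 is not acute, so the smallest enclosing circle has P_1P_3 as diameter.
Centre = midpoint of P_1P_3 = (-4.5, 0), r² = 169/4 = 42.25.
r = √(42.25) = 6.5.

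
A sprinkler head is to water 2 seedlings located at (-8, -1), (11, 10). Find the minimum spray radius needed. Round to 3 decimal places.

The smallest circle enclosing two points has them as diameter endpoints.
Centre = midpoint = (1.5, 4.5); r² = |(-8, -1)−(11, 10)|²/4 = 482/4 = 120.5.
r = √(120.5) ≈ 10.977.

10.977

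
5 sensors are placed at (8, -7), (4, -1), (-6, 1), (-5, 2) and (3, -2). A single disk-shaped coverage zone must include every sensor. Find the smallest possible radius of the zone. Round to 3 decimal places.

A smallest enclosing disk is always determined by at most three of the input points on its boundary.
The farthest pair is (8, -7)–(-6, 1) with squared distance 260. The circle on this segment as diameter has centre (1, -3) and r² = 260/4 = 65.
Check (4, -1): distance² to centre = 13 ≤ 65, so it lies inside.
All remaining points lie in this disk, and no smaller disk contains both endpoints, so this is the minimum enclosing circle.
r = √65 ≈ 8.062.

8.062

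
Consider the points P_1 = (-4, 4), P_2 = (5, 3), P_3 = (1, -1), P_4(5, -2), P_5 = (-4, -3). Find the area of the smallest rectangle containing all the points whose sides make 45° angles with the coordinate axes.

In coordinates u = x + y, v = x − y the rectangle is axis-aligned; the map (x,y)→(u,v) scales areas by 2.
u-values: 0, 8, 0, 3, -7; range = 8 − (-7) = 15.
v-values: -8, 2, 2, 7, -1; range = 7 − (-8) = 15.
Area = (15 × 15) / 2 = 112.5.

112.5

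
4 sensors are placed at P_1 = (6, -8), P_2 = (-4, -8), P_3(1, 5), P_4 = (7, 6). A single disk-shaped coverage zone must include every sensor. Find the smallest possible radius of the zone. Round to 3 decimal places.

8.902

A smallest enclosing disk is always determined by at most three of the input points on its boundary.
The farthest pair is P_2–P_4 with squared distance 317. The circle on this segment as diameter has centre (1.5, -1) and r² = 317/4 = 79.25.
Check P_1: distance² to centre = 69.25 ≤ 79.25, so it lies inside.
All remaining points lie in this disk, and no smaller disk contains both endpoints, so this is the minimum enclosing circle.
r = √(79.25) ≈ 8.902.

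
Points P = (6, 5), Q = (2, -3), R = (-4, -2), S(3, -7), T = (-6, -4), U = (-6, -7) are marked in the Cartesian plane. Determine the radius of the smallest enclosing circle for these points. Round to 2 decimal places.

8.49

The farthest pair is P–U with squared distance 288. The circle on this segment as diameter has centre (0, -1) and r² = 288/4 = 72.
Check Q: distance² to centre = 8 ≤ 72, so it lies inside.
All remaining points lie in this disk, and no smaller disk contains both endpoints, so this is the minimum enclosing circle.
r = √72 ≈ 8.49.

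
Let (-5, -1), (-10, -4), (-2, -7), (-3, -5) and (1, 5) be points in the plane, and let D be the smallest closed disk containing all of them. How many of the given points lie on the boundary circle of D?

3

The minimum enclosing circle is determined by three boundary points: (-10, -4), (-2, -7), (1, 5).
Their circumcentre is (-279/70, -9/70) with r² = 125341/2450.
The farthest remaining point (-3, -5) is at distance² 60521/2450 ≤ 125341/2450.
The points at distance exactly r from the centre are (-10, -4), (-2, -7), (1, 5) — 3 points.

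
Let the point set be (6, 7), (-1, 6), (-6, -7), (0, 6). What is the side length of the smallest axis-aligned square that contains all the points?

The bounding box has width 12 and height 14.
An axis-aligned square enclosing the set must have side ≥ max(width, height).
So the minimum side is max(12, 14) = 14.

14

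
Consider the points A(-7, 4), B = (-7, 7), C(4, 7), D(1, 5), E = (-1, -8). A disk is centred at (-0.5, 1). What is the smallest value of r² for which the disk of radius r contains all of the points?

81.25

The required radius is the distance from (-0.5, 1) to the farthest point.
Squared distances: 51.25, 78.25, 56.25, 18.25, 81.25.
Maximum is 81.25, attained at E.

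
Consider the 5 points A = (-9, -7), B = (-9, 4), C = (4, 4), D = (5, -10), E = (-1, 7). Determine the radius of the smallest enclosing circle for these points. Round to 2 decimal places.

A smallest enclosing disk is always determined by at most three of the input points on its boundary.
The minimum enclosing circle is determined by three boundary points: B, D, E.
Their circumcentre is (-41/22, -63/22) with r² = 23725/242.
The farthest remaining point C is at distance² 19721/242 ≤ 23725/242.
r = √(23725/242) ≈ 9.90.

9.90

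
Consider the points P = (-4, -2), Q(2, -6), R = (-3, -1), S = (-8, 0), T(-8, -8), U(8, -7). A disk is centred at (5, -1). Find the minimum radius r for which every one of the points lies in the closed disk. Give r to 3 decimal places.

14.765

The required radius is the distance from (5, -1) to the farthest point.
Squared distances: 82, 34, 64, 170, 218, 45.
Maximum is 218, attained at T.
r = √218 ≈ 14.765.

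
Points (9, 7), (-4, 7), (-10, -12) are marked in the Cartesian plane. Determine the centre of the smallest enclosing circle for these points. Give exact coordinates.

Call the three points A, B, C in the order given.
Side lengths²: AB² = 169, AC² = 722, BC² = 397.
Since AC² = 722 ≥ 397 + 169 = 566, the angle opposite AC is not acute, so the smallest enclosing circle has AC as diameter.
Centre = midpoint of AC = (-0.5, -2.5), r² = 722/4 = 180.5.
Centre = (-0.5, -2.5).

(-0.5, -2.5)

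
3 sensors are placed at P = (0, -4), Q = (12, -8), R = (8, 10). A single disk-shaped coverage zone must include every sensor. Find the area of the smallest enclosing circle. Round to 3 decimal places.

Side lengths²: PQ² = 160, PR² = 260, QR² = 340.
Since QR² = 340 < 260 + 160 = 420, the triangle is acute, so the smallest enclosing circle is the circumcircle.
Circumcentre = (8.2, 0.6), r² = 88.4.
Area = π·r² = π·88.4 ≈ 277.717.

277.717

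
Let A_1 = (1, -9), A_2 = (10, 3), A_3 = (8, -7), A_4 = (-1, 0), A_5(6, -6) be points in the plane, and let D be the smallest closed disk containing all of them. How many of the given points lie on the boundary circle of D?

2

The farthest pair is A_1–A_2 with squared distance 225. The circle on this segment as diameter has centre (5.5, -3) and r² = 225/4 = 56.25.
Check A_3: distance² to centre = 22.25 ≤ 56.25, so it lies inside.
All remaining points lie in this disk, and no smaller disk contains both endpoints, so this is the minimum enclosing circle.
The points at distance exactly r from the centre are A_1, A_2 — 2 points.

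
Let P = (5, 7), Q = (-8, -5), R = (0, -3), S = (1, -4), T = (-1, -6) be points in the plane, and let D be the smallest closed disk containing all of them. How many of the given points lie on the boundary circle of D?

By Welzl's lemma the MEC is supported by two points (diametrically opposite) or three points (on a circumcircle).
The farthest pair is P–Q with squared distance 313. The circle on this segment as diameter has centre (-1.5, 1) and r² = 313/4 = 78.25.
Check R: distance² to centre = 18.25 ≤ 78.25, so it lies inside.
All remaining points lie in this disk, and no smaller disk contains both endpoints, so this is the minimum enclosing circle.
The points at distance exactly r from the centre are P, Q — 2 points.

2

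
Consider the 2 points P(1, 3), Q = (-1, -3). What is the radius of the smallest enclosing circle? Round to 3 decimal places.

The smallest circle enclosing two points has them as diameter endpoints.
Centre = midpoint = (0, 0); r² = |PQ|²/4 = 40/4 = 10.
r = √10 ≈ 3.162.

3.162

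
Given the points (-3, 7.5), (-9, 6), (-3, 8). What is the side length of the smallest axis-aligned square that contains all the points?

The bounding box has width 6 and height 2.
An axis-aligned square enclosing the set must have side ≥ max(width, height).
So the minimum side is max(6, 2) = 6.

6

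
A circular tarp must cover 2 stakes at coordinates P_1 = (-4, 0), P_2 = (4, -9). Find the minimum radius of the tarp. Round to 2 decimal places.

The smallest circle enclosing two points has them as diameter endpoints.
Centre = midpoint = (0, -4.5); r² = |P_1P_2|²/4 = 145/4 = 36.25.
r = √(36.25) ≈ 6.02.

6.02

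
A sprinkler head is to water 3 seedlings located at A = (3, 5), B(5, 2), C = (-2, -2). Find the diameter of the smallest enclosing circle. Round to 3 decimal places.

8.623

Side lengths²: AB² = 13, AC² = 74, BC² = 65.
Since AC² = 74 < 65 + 13 = 78, the triangle is acute, so the smallest enclosing circle is the circumcircle.
Circumcentre = (43/58, 77/58), r² = 31265/1682.
Diameter = 2r = 2√(31265/1682) ≈ 8.623.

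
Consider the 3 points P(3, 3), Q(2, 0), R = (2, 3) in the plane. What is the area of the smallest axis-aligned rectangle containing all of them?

x ranges over [2, 3], width 1.
y ranges over [0, 3], height 3.
Area = 1 × 3 = 3.

3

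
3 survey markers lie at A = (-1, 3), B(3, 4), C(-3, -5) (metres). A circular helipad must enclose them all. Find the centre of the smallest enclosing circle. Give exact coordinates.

(0, -0.5)

Side lengths²: AB² = 17, AC² = 68, BC² = 117.
Since BC² = 117 ≥ 68 + 17 = 85, the angle opposite BC is not acute, so the smallest enclosing circle has BC as diameter.
Centre = midpoint of BC = (0, -0.5), r² = 117/4 = 29.25.
Centre = (0, -0.5).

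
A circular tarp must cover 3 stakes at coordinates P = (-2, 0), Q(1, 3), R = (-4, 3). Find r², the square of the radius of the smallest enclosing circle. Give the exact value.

6.5

Side lengths²: PQ² = 18, PR² = 13, QR² = 25.
Since QR² = 25 < 18 + 13 = 31, the triangle is acute, so the smallest enclosing circle is the circumcircle.
Circumcentre = (-1.5, 2.5), r² = 6.5.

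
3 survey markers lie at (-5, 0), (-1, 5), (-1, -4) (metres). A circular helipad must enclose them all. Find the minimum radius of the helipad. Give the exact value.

Call the three points A, B, C in the order given.
Side lengths²: AB² = 41, AC² = 32, BC² = 81.
Since BC² = 81 ≥ 41 + 32 = 73, the angle opposite BC is not acute, so the smallest enclosing circle has BC as diameter.
Centre = midpoint of BC = (-1, 0.5), r² = 81/4 = 20.25.
r = √(20.25) = 4.5.

4.5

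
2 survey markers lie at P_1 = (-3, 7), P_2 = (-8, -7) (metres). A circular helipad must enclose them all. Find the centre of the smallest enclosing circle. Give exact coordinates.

(-5.5, 0)

The smallest circle enclosing two points has them as diameter endpoints.
Centre = midpoint = (-5.5, 0); r² = |P_1P_2|²/4 = 221/4 = 55.25.
Centre = (-5.5, 0).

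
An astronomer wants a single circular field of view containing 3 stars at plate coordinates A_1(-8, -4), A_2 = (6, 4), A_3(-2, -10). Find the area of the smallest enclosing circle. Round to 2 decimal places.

219.39

Side lengths²: A_1A_2² = 260, A_1A_3² = 72, A_2A_3² = 260.
Since A_2A_3² = 260 < 260 + 72 = 332, the triangle is acute, so the smallest enclosing circle is the circumcircle.
Circumcentre = (1/11, -21/11), r² = 8450/121.
Area = π·r² = π·8450/121 ≈ 219.39.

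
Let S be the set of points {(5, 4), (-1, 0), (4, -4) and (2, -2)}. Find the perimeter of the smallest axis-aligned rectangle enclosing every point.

28

Width = max x − min x = 5 − (-1) = 6.
Height = max y − min y = 4 − (-4) = 8.
Perimeter = 2(6 + 8) = 28.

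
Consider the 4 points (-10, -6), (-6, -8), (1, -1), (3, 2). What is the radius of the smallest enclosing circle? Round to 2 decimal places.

7.63

The farthest pair is (-10, -6)–(3, 2) with squared distance 233. The circle on this segment as diameter has centre (-3.5, -2) and r² = 233/4 = 58.25.
Check (-6, -8): distance² to centre = 42.25 ≤ 58.25, so it lies inside.
All remaining points lie in this disk, and no smaller disk contains both endpoints, so this is the minimum enclosing circle.
r = √(58.25) ≈ 7.63.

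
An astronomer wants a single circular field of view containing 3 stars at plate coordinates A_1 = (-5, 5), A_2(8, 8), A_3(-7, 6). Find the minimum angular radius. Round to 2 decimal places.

7.57

Side lengths²: A_1A_2² = 178, A_1A_3² = 5, A_2A_3² = 229.
Since A_2A_3² = 229 ≥ 178 + 5 = 183, the angle opposite A_2A_3 is not acute, so the smallest enclosing circle has A_2A_3 as diameter.
Centre = midpoint of A_2A_3 = (0.5, 7), r² = 229/4 = 57.25.
r = √(57.25) ≈ 7.57.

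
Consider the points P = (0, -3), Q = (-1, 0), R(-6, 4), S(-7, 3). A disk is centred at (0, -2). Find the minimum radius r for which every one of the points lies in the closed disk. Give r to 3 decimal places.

The required radius is the distance from (0, -2) to the farthest point.
Squared distances: 1, 5, 72, 74.
Maximum is 74, attained at S.
r = √74 ≈ 8.602.

8.602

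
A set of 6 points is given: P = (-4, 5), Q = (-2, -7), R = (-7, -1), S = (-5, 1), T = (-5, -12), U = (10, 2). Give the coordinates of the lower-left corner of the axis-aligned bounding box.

x-range [-7, 10], y-range [-12, 5].
The lower-left corner is (-7, -12).

(-7, -12)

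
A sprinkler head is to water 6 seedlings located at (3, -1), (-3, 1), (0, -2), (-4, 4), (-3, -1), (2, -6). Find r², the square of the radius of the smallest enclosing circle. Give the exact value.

34

The minimum enclosing circle of a finite set is fixed by two of the points (as a diameter) or three (as a circumcircle).
The farthest pair is (-4, 4)–(2, -6) with squared distance 136. The circle on this segment as diameter has centre (-1, -1) and r² = 136/4 = 34.
Check (3, -1): distance² to centre = 16 ≤ 34, so it lies inside.
All remaining points lie in this disk, and no smaller disk contains both endpoints, so this is the minimum enclosing circle.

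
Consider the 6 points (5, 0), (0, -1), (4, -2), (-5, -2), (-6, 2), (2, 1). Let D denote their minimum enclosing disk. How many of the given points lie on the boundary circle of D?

2

The minimum enclosing circle of a finite set is fixed by two of the points (as a diameter) or three (as a circumcircle).
The farthest pair is (5, 0)–(-6, 2) with squared distance 125. The circle on this segment as diameter has centre (-0.5, 1) and r² = 125/4 = 31.25.
Check (0, -1): distance² to centre = 4.25 ≤ 31.25, so it lies inside.
All remaining points lie in this disk, and no smaller disk contains both endpoints, so this is the minimum enclosing circle.
The points at distance exactly r from the centre are (5, 0), (-6, 2) — 2 points.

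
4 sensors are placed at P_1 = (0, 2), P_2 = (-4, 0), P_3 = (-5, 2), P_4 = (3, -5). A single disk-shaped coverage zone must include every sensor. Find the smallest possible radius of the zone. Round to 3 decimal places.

By Welzl's lemma the MEC is supported by two points (diametrically opposite) or three points (on a circumcircle).
The farthest pair is P_3–P_4 with squared distance 113. The circle on this segment as diameter has centre (-1, -1.5) and r² = 113/4 = 28.25.
Check P_1: distance² to centre = 13.25 ≤ 28.25, so it lies inside.
All remaining points lie in this disk, and no smaller disk contains both endpoints, so this is the minimum enclosing circle.
r = √(28.25) ≈ 5.315.

5.315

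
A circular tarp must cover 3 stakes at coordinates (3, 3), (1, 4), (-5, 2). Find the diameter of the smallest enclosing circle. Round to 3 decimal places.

8.062

Call the three points A, B, C in the order given.
Side lengths²: AB² = 5, AC² = 65, BC² = 40.
Since AC² = 65 ≥ 40 + 5 = 45, the angle opposite AC is not acute, so the smallest enclosing circle has AC as diameter.
Centre = midpoint of AC = (-1, 2.5), r² = 65/4 = 16.25.
Diameter = 2r = 2√(16.25) ≈ 8.062.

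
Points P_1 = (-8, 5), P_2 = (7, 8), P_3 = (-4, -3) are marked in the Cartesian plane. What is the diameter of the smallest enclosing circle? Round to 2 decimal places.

Side lengths²: P_1P_2² = 234, P_1P_3² = 80, P_2P_3² = 242.
Since P_2P_3² = 242 < 234 + 80 = 314, the triangle is acute, so the smallest enclosing circle is the circumcircle.
Circumcentre = (0, 4), r² = 65.
Diameter = 2r = 2√65 ≈ 16.12.

16.12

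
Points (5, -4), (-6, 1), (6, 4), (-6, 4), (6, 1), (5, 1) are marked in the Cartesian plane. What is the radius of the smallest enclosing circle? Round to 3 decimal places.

6.854

The minimum enclosing circle is determined by three boundary points: (5, -4), (6, 4), (-6, 4).
Their circumcentre is (0, 0.6875) with r² = 46.97265625.
The farthest remaining point (-6, 1) is at distance² 36.09765625 ≤ 46.97265625.
r = √(46.97265625) ≈ 6.854.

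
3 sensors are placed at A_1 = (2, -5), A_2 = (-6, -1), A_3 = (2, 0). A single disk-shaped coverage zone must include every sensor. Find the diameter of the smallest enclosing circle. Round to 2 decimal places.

Side lengths²: A_1A_2² = 80, A_1A_3² = 25, A_2A_3² = 65.
Since A_1A_2² = 80 < 65 + 25 = 90, the triangle is acute, so the smallest enclosing circle is the circumcircle.
Circumcentre = (-1.75, -2.5), r² = 20.3125.
Diameter = 2r = 2√(20.3125) ≈ 9.01.

9.01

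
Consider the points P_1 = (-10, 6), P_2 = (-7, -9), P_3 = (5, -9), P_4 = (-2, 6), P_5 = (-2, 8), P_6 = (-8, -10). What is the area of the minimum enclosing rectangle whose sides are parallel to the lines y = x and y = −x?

360

In coordinates u = x + y, v = x − y the rectangle is axis-aligned; the map (x,y)→(u,v) scales areas by 2.
u-values: -4, -16, -4, 4, 6, -18; range = 6 − (-18) = 24.
v-values: -16, 2, 14, -8, -10, 2; range = 14 − (-16) = 30.
Area = (24 × 30) / 2 = 360.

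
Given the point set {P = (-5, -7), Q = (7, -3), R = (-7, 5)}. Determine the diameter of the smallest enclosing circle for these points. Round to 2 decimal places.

Side lengths²: PQ² = 160, PR² = 148, QR² = 260.
Since QR² = 260 < 160 + 148 = 308, the triangle is acute, so the smallest enclosing circle is the circumcircle.
Circumcentre = (-12/19, -2/19), r² = 24050/361.
Diameter = 2r = 2√(24050/361) ≈ 16.32.

16.32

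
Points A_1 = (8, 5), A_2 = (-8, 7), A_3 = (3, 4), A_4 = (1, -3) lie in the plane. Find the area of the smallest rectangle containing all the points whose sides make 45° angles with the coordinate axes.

142.5

In coordinates u = x + y, v = x − y the rectangle is axis-aligned; the map (x,y)→(u,v) scales areas by 2.
u-values: 13, -1, 7, -2; range = 13 − (-2) = 15.
v-values: 3, -15, -1, 4; range = 4 − (-15) = 19.
Area = (15 × 19) / 2 = 142.5.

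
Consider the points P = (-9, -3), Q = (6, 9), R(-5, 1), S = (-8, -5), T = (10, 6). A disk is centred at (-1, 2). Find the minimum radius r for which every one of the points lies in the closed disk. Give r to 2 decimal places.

11.70

The required radius is the distance from (-1, 2) to the farthest point.
Squared distances: 89, 98, 17, 98, 137.
Maximum is 137, attained at T.
r = √137 ≈ 11.70.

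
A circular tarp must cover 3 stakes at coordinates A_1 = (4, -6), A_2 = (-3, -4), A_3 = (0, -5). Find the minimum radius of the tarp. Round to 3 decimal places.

3.640

Side lengths²: A_1A_2² = 53, A_1A_3² = 17, A_2A_3² = 10.
Since A_1A_2² = 53 ≥ 17 + 10 = 27, the angle opposite A_1A_2 is not acute, so the smallest enclosing circle has A_1A_2 as diameter.
Centre = midpoint of A_1A_2 = (0.5, -5), r² = 53/4 = 13.25.
r = √(13.25) ≈ 3.640.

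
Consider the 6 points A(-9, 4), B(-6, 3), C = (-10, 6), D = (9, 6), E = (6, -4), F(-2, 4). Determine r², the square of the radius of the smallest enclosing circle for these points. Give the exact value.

97.01

The minimum enclosing circle of a finite set is fixed by two of the points (as a diameter) or three (as a circumcircle).
The minimum enclosing circle is determined by three boundary points: C, D, E.
Their circumcentre is (-0.5, 3.4) with r² = 97.01.
The farthest remaining point A is at distance² 72.61 ≤ 97.01.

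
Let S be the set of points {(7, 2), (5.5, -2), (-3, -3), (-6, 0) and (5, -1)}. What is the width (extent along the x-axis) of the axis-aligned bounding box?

max x = 7, min x = -6, so width = 13.

13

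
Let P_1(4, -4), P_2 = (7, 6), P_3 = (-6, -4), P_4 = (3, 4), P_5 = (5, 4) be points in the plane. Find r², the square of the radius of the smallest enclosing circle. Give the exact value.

67.25

By Welzl's lemma the MEC is supported by two points (diametrically opposite) or three points (on a circumcircle).
The farthest pair is P_2–P_3 with squared distance 269. The circle on this segment as diameter has centre (0.5, 1) and r² = 269/4 = 67.25.
Check P_1: distance² to centre = 37.25 ≤ 67.25, so it lies inside.
All remaining points lie in this disk, and no smaller disk contains both endpoints, so this is the minimum enclosing circle.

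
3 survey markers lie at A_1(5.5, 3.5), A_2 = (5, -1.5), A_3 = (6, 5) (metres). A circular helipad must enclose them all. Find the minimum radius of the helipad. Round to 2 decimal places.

3.29

Side lengths²: A_1A_2² = 25.25, A_1A_3² = 2.5, A_2A_3² = 43.25.
Since A_2A_3² = 43.25 ≥ 25.25 + 2.5 = 27.75, the angle opposite A_2A_3 is not acute, so the smallest enclosing circle has A_2A_3 as diameter.
Centre = midpoint of A_2A_3 = (5.5, 1.75), r² = 43.25/4 = 10.8125.
r = √(10.8125) ≈ 3.29.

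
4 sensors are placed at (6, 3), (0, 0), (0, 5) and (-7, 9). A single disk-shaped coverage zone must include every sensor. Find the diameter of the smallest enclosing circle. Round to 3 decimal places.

14.318

A smallest enclosing disk is always determined by at most three of the input points on its boundary.
The farthest pair is (6, 3)–(-7, 9) with squared distance 205. The circle on this segment as diameter has centre (-0.5, 6) and r² = 205/4 = 51.25.
Check (0, 0): distance² to centre = 36.25 ≤ 51.25, so it lies inside.
All remaining points lie in this disk, and no smaller disk contains both endpoints, so this is the minimum enclosing circle.
Diameter = 2r = 2√(51.25) ≈ 14.318.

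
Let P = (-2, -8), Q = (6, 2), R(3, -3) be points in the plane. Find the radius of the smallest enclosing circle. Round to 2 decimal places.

Side lengths²: PQ² = 164, PR² = 50, QR² = 34.
Since PQ² = 164 ≥ 50 + 34 = 84, the angle opposite PQ is not acute, so the smallest enclosing circle has PQ as diameter.
Centre = midpoint of PQ = (2, -3), r² = 164/4 = 41.
r = √41 ≈ 6.40.

6.40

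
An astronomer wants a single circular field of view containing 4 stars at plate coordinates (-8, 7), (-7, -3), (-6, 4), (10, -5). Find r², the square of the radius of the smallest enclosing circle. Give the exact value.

By Welzl's lemma the MEC is supported by two points (diametrically opposite) or three points (on a circumcircle).
The farthest pair is (-8, 7)–(10, -5) with squared distance 468. The circle on this segment as diameter has centre (1, 1) and r² = 468/4 = 117.
Check (-7, -3): distance² to centre = 80 ≤ 117, so it lies inside.
All remaining points lie in this disk, and no smaller disk contains both endpoints, so this is the minimum enclosing circle.

117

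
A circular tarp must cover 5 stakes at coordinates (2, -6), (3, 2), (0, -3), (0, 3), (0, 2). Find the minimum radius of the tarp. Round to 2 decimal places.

4.61

A smallest enclosing disk is always determined by at most three of the input points on its boundary.
The farthest pair is (2, -6)–(0, 3) with squared distance 85. The circle on this segment as diameter has centre (1, -1.5) and r² = 85/4 = 21.25.
Check (3, 2): distance² to centre = 16.25 ≤ 21.25, so it lies inside.
All remaining points lie in this disk, and no smaller disk contains both endpoints, so this is the minimum enclosing circle.
r = √(21.25) ≈ 4.61.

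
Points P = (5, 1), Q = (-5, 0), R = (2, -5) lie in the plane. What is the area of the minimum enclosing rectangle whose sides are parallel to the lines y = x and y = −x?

In coordinates u = x + y, v = x − y the rectangle is axis-aligned; the map (x,y)→(u,v) scales areas by 2.
u-values: 6, -5, -3; range = 6 − (-5) = 11.
v-values: 4, -5, 7; range = 7 − (-5) = 12.
Area = (11 × 12) / 2 = 66.

66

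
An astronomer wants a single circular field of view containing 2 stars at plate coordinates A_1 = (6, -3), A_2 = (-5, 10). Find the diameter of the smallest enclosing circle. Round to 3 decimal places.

The smallest circle enclosing two points has them as diameter endpoints.
Centre = midpoint = (0.5, 3.5); r² = |A_1A_2|²/4 = 290/4 = 72.5.
Diameter = 2r = 2√(72.5) ≈ 17.029.

17.029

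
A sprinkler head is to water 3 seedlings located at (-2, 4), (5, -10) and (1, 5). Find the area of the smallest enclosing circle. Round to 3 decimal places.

193.144

Call the three points A, B, C in the order given.
Side lengths²: AB² = 245, AC² = 10, BC² = 241.
Since AB² = 245 < 241 + 10 = 251, the triangle is acute, so the smallest enclosing circle is the circumcircle.
Circumcentre = (27/14, -39/14), r² = 6025/98.
Area = π·r² = π·6025/98 ≈ 193.144.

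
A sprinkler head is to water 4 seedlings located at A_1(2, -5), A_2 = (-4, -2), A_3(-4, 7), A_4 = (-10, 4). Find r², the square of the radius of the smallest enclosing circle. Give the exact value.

56.25

The minimum enclosing circle of a finite set is fixed by two of the points (as a diameter) or three (as a circumcircle).
The farthest pair is A_1–A_4 with squared distance 225. The circle on this segment as diameter has centre (-4, -0.5) and r² = 225/4 = 56.25.
Check A_2: distance² to centre = 2.25 ≤ 56.25, so it lies inside.
All remaining points lie in this disk, and no smaller disk contains both endpoints, so this is the minimum enclosing circle.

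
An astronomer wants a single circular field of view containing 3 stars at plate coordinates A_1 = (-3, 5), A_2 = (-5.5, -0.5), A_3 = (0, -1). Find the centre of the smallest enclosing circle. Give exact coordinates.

Side lengths²: A_1A_2² = 36.5, A_1A_3² = 45, A_2A_3² = 30.5.
Since A_1A_3² = 45 < 36.5 + 30.5 = 67, the triangle is acute, so the smallest enclosing circle is the circumcircle.
Circumcentre = (-107/42, 31/21), r² = 22265/1764.
Centre = (-107/42, 31/21).

(-107/42, 31/21)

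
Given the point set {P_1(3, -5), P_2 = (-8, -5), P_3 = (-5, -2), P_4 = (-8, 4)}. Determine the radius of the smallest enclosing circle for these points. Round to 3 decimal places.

A smallest enclosing disk is always determined by at most three of the input points on its boundary.
The farthest pair is P_1–P_4 with squared distance 202. The circle on this segment as diameter has centre (-2.5, -0.5) and r² = 202/4 = 50.5.
Check P_2: distance² to centre = 50.5 ≤ 50.5, so it lies inside.
All remaining points lie in this disk, and no smaller disk contains both endpoints, so this is the minimum enclosing circle.
r = √(50.5) ≈ 7.106.

7.106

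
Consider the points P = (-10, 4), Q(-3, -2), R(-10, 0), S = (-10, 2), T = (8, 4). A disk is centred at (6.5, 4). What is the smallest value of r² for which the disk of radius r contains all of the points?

The required radius is the distance from (6.5, 4) to the farthest point.
Squared distances: 272.25, 126.25, 288.25, 276.25, 2.25.
Maximum is 288.25, attained at R.

288.25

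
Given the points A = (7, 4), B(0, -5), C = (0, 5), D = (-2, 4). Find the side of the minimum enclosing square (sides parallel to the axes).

10

The bounding box has width 9 and height 10.
An axis-aligned square enclosing the set must have side ≥ max(width, height).
So the minimum side is max(9, 10) = 10.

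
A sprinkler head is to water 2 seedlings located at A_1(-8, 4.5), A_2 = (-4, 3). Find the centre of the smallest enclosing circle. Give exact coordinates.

The smallest circle enclosing two points has them as diameter endpoints.
Centre = midpoint = (-6, 3.75); r² = |A_1A_2|²/4 = 18.25/4 = 4.5625.
Centre = (-6, 3.75).

(-6, 3.75)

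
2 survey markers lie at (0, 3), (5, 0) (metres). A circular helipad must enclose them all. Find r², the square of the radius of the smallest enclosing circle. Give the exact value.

8.5

The smallest circle enclosing two points has them as diameter endpoints.
Centre = midpoint = (2.5, 1.5); r² = |(0, 3)−(5, 0)|²/4 = 34/4 = 8.5.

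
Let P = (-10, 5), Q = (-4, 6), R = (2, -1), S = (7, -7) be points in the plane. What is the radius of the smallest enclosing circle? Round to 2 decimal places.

10.40

The minimum enclosing circle of a finite set is fixed by two of the points (as a diameter) or three (as a circumcircle).
The farthest pair is P–S with squared distance 433. The circle on this segment as diameter has centre (-1.5, -1) and r² = 433/4 = 108.25.
Check Q: distance² to centre = 55.25 ≤ 108.25, so it lies inside.
All remaining points lie in this disk, and no smaller disk contains both endpoints, so this is the minimum enclosing circle.
r = √(108.25) ≈ 10.40.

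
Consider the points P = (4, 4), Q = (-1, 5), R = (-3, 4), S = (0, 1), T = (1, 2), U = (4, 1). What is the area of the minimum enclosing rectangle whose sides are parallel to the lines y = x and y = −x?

35

In coordinates u = x + y, v = x − y the rectangle is axis-aligned; the map (x,y)→(u,v) scales areas by 2.
u-values: 8, 4, 1, 1, 3, 5; range = 8 − 1 = 7.
v-values: 0, -6, -7, -1, -1, 3; range = 3 − (-7) = 10.
Area = (7 × 10) / 2 = 35.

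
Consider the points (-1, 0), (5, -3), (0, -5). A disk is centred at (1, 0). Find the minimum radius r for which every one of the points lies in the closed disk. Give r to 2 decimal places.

The required radius is the distance from (1, 0) to the farthest point.
Squared distances: 4, 25, 26.
Maximum is 26, attained at (0, -5).
r = √26 ≈ 5.10.

5.10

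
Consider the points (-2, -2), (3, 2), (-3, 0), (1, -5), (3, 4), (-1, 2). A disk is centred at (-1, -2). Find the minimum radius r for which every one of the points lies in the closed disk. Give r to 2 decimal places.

The required radius is the distance from (-1, -2) to the farthest point.
Squared distances: 1, 32, 8, 13, 52, 16.
Maximum is 52, attained at (3, 4).
r = √52 ≈ 7.21.

7.21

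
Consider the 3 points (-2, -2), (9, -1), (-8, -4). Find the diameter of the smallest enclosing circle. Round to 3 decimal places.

Call the three points A, B, C in the order given.
Side lengths²: AB² = 122, AC² = 40, BC² = 298.
Since BC² = 298 ≥ 122 + 40 = 162, the angle opposite BC is not acute, so the smallest enclosing circle has BC as diameter.
Centre = midpoint of BC = (0.5, -2.5), r² = 298/4 = 74.5.
Diameter = 2r = 2√(74.5) ≈ 17.263.

17.263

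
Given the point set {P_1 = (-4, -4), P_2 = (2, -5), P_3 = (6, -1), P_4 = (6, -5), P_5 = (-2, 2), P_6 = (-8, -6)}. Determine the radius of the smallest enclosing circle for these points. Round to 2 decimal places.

The minimum enclosing circle of a finite set is fixed by two of the points (as a diameter) or three (as a circumcircle).
The farthest pair is P_3–P_6 with squared distance 221. The circle on this segment as diameter has centre (-1, -3.5) and r² = 221/4 = 55.25.
Check P_1: distance² to centre = 9.25 ≤ 55.25, so it lies inside.
All remaining points lie in this disk, and no smaller disk contains both endpoints, so this is the minimum enclosing circle.
r = √(55.25) ≈ 7.43.

7.43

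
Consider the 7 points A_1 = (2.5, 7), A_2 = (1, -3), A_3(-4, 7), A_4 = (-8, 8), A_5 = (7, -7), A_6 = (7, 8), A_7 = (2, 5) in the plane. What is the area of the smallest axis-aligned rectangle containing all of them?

x ranges over [-8, 7], width 15.
y ranges over [-7, 8], height 15.
Area = 15 × 15 = 225.

225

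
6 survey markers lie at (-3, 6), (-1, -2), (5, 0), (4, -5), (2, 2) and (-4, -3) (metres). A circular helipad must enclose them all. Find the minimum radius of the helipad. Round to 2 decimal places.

6.52

The minimum enclosing circle of a finite set is fixed by two of the points (as a diameter) or three (as a circumcircle).
The farthest pair is (-3, 6)–(4, -5) with squared distance 170. The circle on this segment as diameter has centre (0.5, 0.5) and r² = 170/4 = 42.5.
Check (-1, -2): distance² to centre = 8.5 ≤ 42.5, so it lies inside.
All remaining points lie in this disk, and no smaller disk contains both endpoints, so this is the minimum enclosing circle.
r = √(42.5) ≈ 6.52.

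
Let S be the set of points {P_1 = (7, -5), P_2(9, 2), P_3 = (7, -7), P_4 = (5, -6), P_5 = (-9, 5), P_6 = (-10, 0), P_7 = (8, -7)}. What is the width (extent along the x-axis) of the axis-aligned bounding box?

max x = 9, min x = -10, so width = 19.

19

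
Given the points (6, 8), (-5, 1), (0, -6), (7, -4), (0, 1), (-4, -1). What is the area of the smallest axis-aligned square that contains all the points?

The bounding box has width 12 and height 14.
An axis-aligned square enclosing the set must have side ≥ max(width, height).
So the minimum side is max(12, 14) = 14.
Area = 14² = 196.

196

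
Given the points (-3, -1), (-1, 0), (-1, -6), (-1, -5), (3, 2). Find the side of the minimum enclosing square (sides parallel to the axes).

The bounding box has width 6 and height 8.
An axis-aligned square enclosing the set must have side ≥ max(width, height).
So the minimum side is max(6, 8) = 8.

8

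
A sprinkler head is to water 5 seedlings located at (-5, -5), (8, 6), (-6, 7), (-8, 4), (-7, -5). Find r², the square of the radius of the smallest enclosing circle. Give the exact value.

The minimum enclosing circle of a finite set is fixed by two of the points (as a diameter) or three (as a circumcircle).
The farthest pair is (8, 6)–(-7, -5) with squared distance 346. The circle on this segment as diameter has centre (0.5, 0.5) and r² = 346/4 = 86.5.
Check (-5, -5): distance² to centre = 60.5 ≤ 86.5, so it lies inside.
All remaining points lie in this disk, and no smaller disk contains both endpoints, so this is the minimum enclosing circle.

86.5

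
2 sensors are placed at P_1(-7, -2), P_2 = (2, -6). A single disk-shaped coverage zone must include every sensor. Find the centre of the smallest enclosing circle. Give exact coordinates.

The smallest circle enclosing two points has them as diameter endpoints.
Centre = midpoint = (-2.5, -4); r² = |P_1P_2|²/4 = 97/4 = 24.25.
Centre = (-2.5, -4).

(-2.5, -4)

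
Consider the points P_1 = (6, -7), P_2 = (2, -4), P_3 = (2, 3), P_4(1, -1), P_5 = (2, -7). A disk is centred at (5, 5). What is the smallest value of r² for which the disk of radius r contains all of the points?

The required radius is the distance from (5, 5) to the farthest point.
Squared distances: 145, 90, 13, 52, 153.
Maximum is 153, attained at P_5.

153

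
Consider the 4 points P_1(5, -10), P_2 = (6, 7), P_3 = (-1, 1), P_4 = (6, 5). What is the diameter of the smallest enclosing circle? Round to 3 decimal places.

17.029

A smallest enclosing disk is always determined by at most three of the input points on its boundary.
The farthest pair is P_1–P_2 with squared distance 290. The circle on this segment as diameter has centre (5.5, -1.5) and r² = 290/4 = 72.5.
Check P_3: distance² to centre = 48.5 ≤ 72.5, so it lies inside.
All remaining points lie in this disk, and no smaller disk contains both endpoints, so this is the minimum enclosing circle.
Diameter = 2r = 2√(72.5) ≈ 17.029.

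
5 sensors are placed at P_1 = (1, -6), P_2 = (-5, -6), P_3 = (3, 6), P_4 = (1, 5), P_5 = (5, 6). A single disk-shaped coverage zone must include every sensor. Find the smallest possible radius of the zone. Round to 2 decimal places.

By Welzl's lemma the MEC is supported by two points (diametrically opposite) or three points (on a circumcircle).
The farthest pair is P_2–P_5 with squared distance 244. The circle on this segment as diameter has centre (0, 0) and r² = 244/4 = 61.
Check P_1: distance² to centre = 37 ≤ 61, so it lies inside.
All remaining points lie in this disk, and no smaller disk contains both endpoints, so this is the minimum enclosing circle.
r = √61 ≈ 7.81.

7.81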